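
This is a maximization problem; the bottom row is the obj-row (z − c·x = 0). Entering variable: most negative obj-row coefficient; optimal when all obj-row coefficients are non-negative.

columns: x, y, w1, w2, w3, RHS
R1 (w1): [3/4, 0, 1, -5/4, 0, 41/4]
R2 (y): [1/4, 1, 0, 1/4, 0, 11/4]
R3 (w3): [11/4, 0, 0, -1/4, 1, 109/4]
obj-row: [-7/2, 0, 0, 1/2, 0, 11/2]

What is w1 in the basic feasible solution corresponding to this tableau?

41/4

w1 is basic (row 1); its value is the RHS of that row, 41/4.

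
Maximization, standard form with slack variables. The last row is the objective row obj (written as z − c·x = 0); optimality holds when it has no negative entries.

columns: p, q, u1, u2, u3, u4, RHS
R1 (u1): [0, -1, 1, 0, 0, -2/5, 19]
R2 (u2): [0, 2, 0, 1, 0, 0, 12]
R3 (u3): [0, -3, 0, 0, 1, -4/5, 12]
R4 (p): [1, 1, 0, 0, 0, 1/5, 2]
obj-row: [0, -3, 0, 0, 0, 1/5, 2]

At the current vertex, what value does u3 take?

u3 is basic (row 3); its value is the RHS of that row, 12.

12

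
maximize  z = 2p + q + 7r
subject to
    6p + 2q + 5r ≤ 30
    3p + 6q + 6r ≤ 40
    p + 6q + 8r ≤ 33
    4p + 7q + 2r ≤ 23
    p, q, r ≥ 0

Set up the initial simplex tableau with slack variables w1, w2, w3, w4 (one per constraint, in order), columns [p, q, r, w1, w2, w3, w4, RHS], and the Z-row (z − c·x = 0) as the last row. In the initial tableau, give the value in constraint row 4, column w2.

Slack w2 belongs to constraint 2; its column is the unit vector e_2, so the entry in row 4 is 0.

0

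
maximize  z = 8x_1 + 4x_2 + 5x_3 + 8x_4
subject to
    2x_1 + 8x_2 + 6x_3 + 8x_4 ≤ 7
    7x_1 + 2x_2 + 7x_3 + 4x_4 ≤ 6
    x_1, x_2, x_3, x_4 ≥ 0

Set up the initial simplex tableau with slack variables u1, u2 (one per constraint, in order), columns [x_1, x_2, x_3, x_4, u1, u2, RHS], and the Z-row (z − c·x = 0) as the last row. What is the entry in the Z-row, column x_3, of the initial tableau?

-5

The Z-row carries the negated objective coefficients: the x_3 entry is -5.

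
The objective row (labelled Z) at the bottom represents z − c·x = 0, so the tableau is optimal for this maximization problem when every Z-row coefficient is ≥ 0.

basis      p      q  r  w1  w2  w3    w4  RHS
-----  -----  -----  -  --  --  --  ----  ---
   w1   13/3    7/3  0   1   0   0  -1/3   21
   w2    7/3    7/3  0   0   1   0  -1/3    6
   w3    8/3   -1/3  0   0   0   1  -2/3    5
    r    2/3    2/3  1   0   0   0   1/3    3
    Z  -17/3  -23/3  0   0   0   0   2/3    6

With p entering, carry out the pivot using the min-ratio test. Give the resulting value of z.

Ratio test on column p — row 1: 21/(13/3) = 63/13; row 2: 6/(7/3) = 18/7; row 3: 5/(8/3) = 15/8; row 4: 3/(2/3) = 9/2. Minimum is 15/8 at row 3 (w3 leaves); pivot element 8/3.
Pivot on row 3; the Z-row RHS becomes 6 − (-17/3)·(15/8) = 133/8.

133/8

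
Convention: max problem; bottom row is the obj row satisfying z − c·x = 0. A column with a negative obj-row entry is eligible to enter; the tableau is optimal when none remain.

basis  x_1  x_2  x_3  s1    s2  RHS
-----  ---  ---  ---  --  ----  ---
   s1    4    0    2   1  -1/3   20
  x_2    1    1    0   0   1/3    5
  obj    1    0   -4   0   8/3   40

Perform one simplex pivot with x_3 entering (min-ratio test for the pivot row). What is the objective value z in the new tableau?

Ratio test on column x_3 — row 1: 20/2 = 10; row 2: entry 0 ≤ 0. Minimum is 10 at row 1 (s1 leaves); pivot element 2.
Pivot on row 1; the obj-row RHS becomes 40 − (-4)·10 = 80.

80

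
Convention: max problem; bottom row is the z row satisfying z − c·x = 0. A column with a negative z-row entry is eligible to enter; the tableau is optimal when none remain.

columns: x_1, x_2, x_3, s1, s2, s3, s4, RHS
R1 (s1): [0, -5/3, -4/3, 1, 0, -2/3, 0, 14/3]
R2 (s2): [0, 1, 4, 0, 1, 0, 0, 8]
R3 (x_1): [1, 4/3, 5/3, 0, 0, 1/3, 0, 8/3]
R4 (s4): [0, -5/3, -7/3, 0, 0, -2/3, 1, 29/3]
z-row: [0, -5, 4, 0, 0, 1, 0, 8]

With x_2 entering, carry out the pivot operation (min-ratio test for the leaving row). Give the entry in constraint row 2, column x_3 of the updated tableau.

Ratio test on column x_2 — row 1: entry -5/3 ≤ 0; row 2: 8/1 = 8; row 3: (8/3)/(4/3) = 2; row 4: entry -5/3 ≤ 0. Minimum is 2 at row 3 (x_1 leaves); pivot element 4/3.
Divide row 3 by 4/3; eliminate column x_2 from the other rows.
Row 2 update in column x_3: 4 − 1·(5/4) = 11/4.

11/4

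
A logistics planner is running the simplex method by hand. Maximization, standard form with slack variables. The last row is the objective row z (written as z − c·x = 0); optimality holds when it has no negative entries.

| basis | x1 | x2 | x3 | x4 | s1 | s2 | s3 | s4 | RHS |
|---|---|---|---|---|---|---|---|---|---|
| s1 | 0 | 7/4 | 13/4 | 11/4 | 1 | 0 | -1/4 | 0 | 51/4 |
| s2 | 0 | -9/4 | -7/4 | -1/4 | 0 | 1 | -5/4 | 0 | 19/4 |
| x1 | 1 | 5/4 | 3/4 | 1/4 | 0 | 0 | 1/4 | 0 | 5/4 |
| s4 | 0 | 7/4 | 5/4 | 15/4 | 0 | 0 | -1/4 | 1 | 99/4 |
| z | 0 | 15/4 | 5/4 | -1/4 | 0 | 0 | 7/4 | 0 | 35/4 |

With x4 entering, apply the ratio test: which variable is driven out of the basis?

s1

Column x4 entries and ratios — s1: (51/4)/(11/4) = 51/11; s2: -1/4 ≤ 0, skip; x1: (5/4)/(1/4) = 5; s4: (99/4)/(15/4) = 33/5.
Smallest ratio is 51/11 in the row of s1, so s1 leaves.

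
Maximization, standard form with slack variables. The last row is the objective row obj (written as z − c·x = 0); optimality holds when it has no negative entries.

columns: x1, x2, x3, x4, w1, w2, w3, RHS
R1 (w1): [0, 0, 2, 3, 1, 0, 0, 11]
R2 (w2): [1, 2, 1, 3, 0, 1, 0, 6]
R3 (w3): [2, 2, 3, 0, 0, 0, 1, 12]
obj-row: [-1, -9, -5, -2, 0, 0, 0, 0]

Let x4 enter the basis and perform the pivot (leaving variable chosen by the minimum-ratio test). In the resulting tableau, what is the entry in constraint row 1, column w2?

Ratio test on column x4 — row 1: 11/3 = 11/3; row 2: 6/3 = 2; row 3: entry 0 ≤ 0. Minimum is 2 at row 2 (w2 leaves); pivot element 3.
Divide row 2 by 3; eliminate column x4 from the other rows.
Row 1 update in column w2: 0 − 3·(1/3) = -1.

-1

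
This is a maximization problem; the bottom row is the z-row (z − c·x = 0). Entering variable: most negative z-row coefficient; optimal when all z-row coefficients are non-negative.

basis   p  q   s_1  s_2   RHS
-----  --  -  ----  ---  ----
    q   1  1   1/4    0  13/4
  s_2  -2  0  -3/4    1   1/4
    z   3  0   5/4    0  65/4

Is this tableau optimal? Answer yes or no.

Every z-row coefficient is ≥ 0, so the tableau is optimal.

yes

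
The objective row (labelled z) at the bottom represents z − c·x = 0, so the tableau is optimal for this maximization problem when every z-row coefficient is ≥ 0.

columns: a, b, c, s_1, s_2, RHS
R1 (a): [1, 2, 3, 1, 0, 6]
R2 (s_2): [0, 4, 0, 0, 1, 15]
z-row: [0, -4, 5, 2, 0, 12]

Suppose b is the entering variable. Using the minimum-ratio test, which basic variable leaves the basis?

a

Column b entries and ratios — a: 6/2 = 3; s_2: 15/4 = 15/4.
Smallest ratio is 3 in the row of a, so a leaves.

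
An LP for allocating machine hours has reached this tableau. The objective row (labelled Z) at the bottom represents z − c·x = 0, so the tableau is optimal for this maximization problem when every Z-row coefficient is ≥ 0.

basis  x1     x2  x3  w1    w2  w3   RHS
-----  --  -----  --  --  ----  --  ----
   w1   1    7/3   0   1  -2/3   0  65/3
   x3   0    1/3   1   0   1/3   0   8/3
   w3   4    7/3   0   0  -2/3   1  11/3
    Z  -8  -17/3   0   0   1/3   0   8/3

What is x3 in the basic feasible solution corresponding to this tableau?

x3 is basic (row 2); its value is the RHS of that row, 8/3.

8/3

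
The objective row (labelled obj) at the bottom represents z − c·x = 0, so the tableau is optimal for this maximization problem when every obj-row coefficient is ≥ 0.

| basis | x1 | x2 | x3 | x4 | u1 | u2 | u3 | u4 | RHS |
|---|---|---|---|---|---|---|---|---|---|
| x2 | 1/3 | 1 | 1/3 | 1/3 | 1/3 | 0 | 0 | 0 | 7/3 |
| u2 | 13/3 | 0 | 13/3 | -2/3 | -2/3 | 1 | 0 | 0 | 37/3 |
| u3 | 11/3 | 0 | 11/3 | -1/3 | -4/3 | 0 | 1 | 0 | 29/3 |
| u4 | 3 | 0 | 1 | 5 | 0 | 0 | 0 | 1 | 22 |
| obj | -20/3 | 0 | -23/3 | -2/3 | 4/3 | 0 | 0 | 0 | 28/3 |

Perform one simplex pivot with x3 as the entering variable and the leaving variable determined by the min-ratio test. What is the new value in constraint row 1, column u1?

5/11

Ratio test on column x3 — row 1: (7/3)/(1/3) = 7; row 2: (37/3)/(13/3) = 37/13; row 3: (29/3)/(11/3) = 29/11; row 4: 22/1 = 22. Minimum is 29/11 at row 3 (u3 leaves); pivot element 11/3.
Divide row 3 by 11/3; eliminate column x3 from the other rows.
Row 1 update in column u1: 1/3 − (1/3)·(-4/11) = 5/11.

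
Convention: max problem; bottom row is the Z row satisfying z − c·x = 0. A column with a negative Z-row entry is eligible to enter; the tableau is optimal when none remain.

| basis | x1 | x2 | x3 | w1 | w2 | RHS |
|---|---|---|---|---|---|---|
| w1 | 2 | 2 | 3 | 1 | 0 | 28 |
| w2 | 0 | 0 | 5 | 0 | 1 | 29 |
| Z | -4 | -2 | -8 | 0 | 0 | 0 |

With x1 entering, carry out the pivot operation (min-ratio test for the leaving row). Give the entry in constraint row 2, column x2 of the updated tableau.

0

Ratio test on column x1 — row 1: 28/2 = 14; row 2: entry 0 ≤ 0. Minimum is 14 at row 1 (w1 leaves); pivot element 2.
Divide row 1 by 2; eliminate column x1 from the other rows.
Row 2 update in column x2: 0 − 0·1 = 0.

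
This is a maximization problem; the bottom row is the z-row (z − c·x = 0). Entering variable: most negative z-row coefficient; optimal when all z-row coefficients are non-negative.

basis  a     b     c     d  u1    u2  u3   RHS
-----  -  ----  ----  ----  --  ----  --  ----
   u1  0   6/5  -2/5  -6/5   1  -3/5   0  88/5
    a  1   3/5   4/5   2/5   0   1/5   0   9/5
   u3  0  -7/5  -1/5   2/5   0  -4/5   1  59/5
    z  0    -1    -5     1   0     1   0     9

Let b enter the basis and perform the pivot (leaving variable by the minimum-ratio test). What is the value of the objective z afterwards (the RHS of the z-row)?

12

Ratio test on column b — row 1: (88/5)/(6/5) = 44/3; row 2: (9/5)/(3/5) = 3; row 3: entry -7/5 ≤ 0. Minimum is 3 at row 2 (a leaves); pivot element 3/5.
Pivot on row 2; the z-row RHS becomes 9 − (-1)·3 = 12.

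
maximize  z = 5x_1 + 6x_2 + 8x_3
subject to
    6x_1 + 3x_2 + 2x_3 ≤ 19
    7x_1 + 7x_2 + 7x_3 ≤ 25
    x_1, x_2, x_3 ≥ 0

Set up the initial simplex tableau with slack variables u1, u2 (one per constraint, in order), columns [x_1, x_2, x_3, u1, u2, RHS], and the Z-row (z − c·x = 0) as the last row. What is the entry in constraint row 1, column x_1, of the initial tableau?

Constraint 1 has coefficient 6 on x_1.

6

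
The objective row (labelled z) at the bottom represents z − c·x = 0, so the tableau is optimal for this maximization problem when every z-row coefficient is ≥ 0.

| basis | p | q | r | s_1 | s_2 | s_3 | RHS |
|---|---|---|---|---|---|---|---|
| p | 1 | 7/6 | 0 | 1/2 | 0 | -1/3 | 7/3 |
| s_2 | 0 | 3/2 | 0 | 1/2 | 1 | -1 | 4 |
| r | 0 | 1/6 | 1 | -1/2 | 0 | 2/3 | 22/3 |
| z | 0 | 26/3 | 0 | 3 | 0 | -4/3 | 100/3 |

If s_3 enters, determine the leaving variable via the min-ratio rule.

Column s_3 entries and ratios — p: -1/3 ≤ 0, skip; s_2: -1 ≤ 0, skip; r: (22/3)/(2/3) = 11.
Smallest ratio is 11 in the row of r, so r leaves.

r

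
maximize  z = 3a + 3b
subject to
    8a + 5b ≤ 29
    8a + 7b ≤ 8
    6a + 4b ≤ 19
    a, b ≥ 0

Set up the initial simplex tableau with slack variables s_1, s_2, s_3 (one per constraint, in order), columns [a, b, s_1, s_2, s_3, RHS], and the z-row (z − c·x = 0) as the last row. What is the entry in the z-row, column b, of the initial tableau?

The z-row carries the negated objective coefficients: the b entry is -3.

-3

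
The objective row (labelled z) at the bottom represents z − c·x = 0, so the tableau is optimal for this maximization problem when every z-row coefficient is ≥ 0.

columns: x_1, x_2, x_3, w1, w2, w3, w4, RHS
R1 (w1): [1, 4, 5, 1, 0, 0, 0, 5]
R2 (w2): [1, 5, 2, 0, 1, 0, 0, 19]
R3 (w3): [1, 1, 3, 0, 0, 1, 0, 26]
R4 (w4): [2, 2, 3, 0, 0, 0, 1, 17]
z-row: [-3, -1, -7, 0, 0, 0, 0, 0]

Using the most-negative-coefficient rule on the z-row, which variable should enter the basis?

x_3

Negative z-row entries: x_1: -3, x_2: -1, x_3: -7.
The most negative is -7 in column x_3, so x_3 enters.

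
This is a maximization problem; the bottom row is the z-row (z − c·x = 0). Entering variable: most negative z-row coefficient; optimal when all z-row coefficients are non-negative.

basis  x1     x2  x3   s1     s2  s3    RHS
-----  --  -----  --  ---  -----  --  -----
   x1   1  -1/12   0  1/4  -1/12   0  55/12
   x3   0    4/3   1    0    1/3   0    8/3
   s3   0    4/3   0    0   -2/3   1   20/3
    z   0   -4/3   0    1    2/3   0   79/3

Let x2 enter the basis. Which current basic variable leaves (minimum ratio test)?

x3

Column x2 entries and ratios — x1: -1/12 ≤ 0, skip; x3: (8/3)/(4/3) = 2; s3: (20/3)/(4/3) = 5.
Smallest ratio is 2 in the row of x3, so x3 leaves.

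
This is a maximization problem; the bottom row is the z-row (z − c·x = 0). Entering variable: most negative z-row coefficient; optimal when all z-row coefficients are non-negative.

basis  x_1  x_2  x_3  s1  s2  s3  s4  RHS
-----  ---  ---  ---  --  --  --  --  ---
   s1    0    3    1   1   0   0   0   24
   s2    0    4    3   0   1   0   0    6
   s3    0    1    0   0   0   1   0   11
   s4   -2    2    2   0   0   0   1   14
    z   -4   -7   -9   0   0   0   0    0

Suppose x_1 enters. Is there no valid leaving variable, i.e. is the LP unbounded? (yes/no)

Every constraint-row entry in column x_1 is ≤ 0, so increasing x_1 is unbounded.

yes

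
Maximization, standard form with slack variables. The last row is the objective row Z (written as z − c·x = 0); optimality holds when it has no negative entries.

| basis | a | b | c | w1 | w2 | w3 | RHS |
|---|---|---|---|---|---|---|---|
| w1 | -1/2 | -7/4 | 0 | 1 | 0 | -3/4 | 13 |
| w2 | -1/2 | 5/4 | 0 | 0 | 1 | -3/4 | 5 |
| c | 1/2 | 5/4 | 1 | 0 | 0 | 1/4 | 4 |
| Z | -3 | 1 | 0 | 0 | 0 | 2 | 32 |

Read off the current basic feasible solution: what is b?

0

b is not in the basis, so in the current basic feasible solution b = 0.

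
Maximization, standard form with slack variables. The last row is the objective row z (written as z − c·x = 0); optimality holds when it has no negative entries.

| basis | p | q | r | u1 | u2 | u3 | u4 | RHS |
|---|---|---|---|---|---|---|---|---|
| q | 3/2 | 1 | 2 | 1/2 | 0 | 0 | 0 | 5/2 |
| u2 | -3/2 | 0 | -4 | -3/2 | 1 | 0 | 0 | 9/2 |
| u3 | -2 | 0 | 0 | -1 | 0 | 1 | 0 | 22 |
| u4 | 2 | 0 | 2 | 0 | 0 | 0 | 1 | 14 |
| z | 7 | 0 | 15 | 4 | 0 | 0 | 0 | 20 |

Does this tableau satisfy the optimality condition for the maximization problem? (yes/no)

yes

Every z-row coefficient is ≥ 0, so the tableau is optimal.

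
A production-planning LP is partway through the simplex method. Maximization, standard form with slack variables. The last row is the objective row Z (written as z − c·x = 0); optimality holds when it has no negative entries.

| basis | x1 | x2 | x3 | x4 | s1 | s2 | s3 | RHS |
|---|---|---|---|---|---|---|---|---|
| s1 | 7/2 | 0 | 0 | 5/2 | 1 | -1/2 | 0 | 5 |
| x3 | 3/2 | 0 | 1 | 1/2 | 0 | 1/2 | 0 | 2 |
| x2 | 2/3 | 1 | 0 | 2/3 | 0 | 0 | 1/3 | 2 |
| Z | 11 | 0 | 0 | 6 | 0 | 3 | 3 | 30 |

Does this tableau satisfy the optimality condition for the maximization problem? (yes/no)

yes

Every Z-row coefficient is ≥ 0, so the tableau is optimal.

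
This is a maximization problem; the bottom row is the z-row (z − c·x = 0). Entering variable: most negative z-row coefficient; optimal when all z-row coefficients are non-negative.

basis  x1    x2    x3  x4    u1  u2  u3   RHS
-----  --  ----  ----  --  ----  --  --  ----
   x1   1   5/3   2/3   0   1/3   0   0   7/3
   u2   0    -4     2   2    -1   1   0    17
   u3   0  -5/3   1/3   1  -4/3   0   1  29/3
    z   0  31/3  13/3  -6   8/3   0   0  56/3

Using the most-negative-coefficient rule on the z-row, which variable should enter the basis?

Negative z-row entries: x4: -6.
The most negative is -6 in column x4, so x4 enters.

x4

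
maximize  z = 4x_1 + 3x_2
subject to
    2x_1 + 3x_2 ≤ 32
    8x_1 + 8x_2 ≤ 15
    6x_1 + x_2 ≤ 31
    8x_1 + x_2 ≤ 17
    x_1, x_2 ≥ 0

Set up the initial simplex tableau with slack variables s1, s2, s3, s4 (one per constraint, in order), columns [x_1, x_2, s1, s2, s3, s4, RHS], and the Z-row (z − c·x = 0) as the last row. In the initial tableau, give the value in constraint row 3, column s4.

0

Slack s4 belongs to constraint 4; its column is the unit vector e_4, so the entry in row 3 is 0.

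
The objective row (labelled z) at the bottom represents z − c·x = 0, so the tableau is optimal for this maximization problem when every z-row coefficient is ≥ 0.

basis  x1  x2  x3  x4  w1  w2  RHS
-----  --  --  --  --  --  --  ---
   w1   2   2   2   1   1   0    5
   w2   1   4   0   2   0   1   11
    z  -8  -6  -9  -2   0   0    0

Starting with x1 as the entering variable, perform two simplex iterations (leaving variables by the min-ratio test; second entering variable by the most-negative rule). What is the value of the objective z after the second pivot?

Ratio test on column x1 — row 1: 5/2 = 5/2; row 2: 11/1 = 11. Minimum is 5/2 at row 1 (w1 leaves); pivot element 2.
Pivot on row 1; the z-row RHS becomes 0 − (-8)·(5/2) = 20.
Next entering variable (most negative z-row entry -1): x3.
Ratio test on column x3 — row 1: (5/2)/1 = 5/2; row 2: entry -1 ≤ 0. Minimum is 5/2 at row 1 (x1 leaves); pivot element 1.
After the second pivot the z-row RHS is 20 − (-1)·(5/2) = 45/2.

45/2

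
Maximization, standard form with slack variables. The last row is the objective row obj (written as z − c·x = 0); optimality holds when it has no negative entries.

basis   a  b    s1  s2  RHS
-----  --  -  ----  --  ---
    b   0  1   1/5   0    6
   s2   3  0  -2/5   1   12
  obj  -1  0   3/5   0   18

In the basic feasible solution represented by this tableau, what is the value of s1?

0

s1 is not in the basis, so in the current basic feasible solution s1 = 0.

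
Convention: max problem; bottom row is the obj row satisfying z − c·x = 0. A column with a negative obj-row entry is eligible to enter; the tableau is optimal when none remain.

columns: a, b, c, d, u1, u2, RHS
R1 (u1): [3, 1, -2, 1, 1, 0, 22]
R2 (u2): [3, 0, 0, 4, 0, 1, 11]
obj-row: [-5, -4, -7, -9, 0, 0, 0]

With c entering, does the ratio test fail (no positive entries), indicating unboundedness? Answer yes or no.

Every constraint-row entry in column c is ≤ 0, so increasing c is unbounded.

yes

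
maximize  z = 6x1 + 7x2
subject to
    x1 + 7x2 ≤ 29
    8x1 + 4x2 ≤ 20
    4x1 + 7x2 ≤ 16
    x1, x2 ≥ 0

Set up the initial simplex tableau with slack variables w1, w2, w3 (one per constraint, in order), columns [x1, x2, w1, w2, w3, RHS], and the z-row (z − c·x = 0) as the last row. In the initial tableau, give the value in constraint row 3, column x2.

Constraint 3 has coefficient 7 on x2.

7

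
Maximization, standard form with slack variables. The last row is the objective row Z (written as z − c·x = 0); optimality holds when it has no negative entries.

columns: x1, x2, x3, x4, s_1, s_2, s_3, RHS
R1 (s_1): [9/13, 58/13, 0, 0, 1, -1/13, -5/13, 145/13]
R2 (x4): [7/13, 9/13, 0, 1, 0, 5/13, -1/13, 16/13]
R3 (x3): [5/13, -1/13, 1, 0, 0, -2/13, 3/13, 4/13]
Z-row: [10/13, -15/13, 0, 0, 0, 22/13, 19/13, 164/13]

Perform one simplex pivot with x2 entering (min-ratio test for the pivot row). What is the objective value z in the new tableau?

44/3

Ratio test on column x2 — row 1: (145/13)/(58/13) = 5/2; row 2: (16/13)/(9/13) = 16/9; row 3: entry -1/13 ≤ 0. Minimum is 16/9 at row 2 (x4 leaves); pivot element 9/13.
Pivot on row 2; the Z-row RHS becomes 164/13 − (-15/13)·(16/9) = 44/3.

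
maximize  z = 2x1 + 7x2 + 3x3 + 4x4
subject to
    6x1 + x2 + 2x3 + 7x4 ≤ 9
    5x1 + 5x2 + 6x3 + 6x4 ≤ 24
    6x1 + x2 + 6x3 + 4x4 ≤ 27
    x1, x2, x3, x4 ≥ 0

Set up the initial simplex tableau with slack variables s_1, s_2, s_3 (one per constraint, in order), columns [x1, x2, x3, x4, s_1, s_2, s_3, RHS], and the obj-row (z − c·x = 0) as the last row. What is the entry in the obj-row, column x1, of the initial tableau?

The obj-row carries the negated objective coefficients: the x1 entry is -2.

-2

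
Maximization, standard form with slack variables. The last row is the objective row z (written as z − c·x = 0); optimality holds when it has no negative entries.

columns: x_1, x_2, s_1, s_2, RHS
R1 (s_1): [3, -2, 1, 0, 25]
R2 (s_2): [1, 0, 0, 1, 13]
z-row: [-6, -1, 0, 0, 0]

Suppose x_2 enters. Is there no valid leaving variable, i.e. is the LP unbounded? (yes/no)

yes

Every constraint-row entry in column x_2 is ≤ 0, so increasing x_2 is unbounded.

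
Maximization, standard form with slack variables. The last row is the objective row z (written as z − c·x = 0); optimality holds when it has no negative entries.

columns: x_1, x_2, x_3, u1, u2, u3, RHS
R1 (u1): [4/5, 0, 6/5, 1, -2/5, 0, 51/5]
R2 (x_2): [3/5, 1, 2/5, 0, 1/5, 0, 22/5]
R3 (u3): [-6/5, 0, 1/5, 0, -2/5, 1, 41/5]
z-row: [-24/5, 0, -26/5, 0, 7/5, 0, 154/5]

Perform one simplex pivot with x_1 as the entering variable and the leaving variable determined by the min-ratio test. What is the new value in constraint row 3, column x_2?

2

Ratio test on column x_1 — row 1: (51/5)/(4/5) = 51/4; row 2: (22/5)/(3/5) = 22/3; row 3: entry -6/5 ≤ 0. Minimum is 22/3 at row 2 (x_2 leaves); pivot element 3/5.
Divide row 2 by 3/5; eliminate column x_1 from the other rows.
Row 3 update in column x_2: 0 − (-6/5)·(5/3) = 2.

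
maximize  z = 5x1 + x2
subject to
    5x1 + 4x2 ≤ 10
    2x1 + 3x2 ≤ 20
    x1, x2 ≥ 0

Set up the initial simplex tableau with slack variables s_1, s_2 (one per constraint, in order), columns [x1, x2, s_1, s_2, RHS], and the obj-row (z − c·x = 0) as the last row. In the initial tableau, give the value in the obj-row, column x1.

-5

The obj-row carries the negated objective coefficients: the x1 entry is -5.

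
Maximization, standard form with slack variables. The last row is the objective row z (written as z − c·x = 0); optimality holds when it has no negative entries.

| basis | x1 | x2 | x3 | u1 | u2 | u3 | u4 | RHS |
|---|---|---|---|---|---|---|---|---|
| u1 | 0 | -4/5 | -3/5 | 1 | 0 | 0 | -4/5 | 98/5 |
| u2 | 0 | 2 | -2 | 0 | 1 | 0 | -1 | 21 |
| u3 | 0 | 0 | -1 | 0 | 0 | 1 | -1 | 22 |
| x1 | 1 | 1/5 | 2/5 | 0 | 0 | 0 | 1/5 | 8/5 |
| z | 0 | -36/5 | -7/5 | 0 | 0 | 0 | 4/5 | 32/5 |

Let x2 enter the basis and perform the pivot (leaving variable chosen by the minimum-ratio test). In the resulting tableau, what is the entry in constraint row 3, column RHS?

22

Ratio test on column x2 — row 1: entry -4/5 ≤ 0; row 2: 21/2 = 21/2; row 3: entry 0 ≤ 0; row 4: (8/5)/(1/5) = 8. Minimum is 8 at row 4 (x1 leaves); pivot element 1/5.
Divide row 4 by 1/5; eliminate column x2 from the other rows.
Row 3 update in column RHS: 22 − 0·8 = 22.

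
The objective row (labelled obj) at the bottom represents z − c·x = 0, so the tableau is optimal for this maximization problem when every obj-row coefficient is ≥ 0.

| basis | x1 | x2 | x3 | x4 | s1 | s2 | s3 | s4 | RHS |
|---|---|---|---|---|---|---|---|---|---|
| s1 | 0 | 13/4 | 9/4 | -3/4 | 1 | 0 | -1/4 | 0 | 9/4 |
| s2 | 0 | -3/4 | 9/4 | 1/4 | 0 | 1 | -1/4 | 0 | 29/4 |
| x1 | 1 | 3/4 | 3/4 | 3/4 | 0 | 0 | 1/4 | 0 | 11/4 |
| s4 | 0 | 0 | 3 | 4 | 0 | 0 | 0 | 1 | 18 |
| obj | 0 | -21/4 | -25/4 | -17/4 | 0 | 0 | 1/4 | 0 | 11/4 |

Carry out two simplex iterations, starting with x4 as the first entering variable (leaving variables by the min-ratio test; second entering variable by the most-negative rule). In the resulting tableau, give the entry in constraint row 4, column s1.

Ratio test on column x4 — row 1: entry -3/4 ≤ 0; row 2: (29/4)/(1/4) = 29; row 3: (11/4)/(3/4) = 11/3; row 4: 18/4 = 9/2. Minimum is 11/3 at row 3 (x1 leaves); pivot element 3/4.
Divide row 3 by 3/4; eliminate column x4 from the other rows.
Second iteration: most negative obj-row entry is -2 in column x3, so x3 enters.
Ratio test on column x3 — row 1: 5/3 = 5/3; row 2: (19/3)/2 = 19/6; row 3: (11/3)/1 = 11/3; row 4: entry -1 ≤ 0. Minimum is 5/3 at row 1 (s1 leaves); pivot element 3.
Divide row 1 by 3; eliminate column x3 from the other rows.
After both pivots, the entry at constraint row 4, column s1 is 1/3.

1/3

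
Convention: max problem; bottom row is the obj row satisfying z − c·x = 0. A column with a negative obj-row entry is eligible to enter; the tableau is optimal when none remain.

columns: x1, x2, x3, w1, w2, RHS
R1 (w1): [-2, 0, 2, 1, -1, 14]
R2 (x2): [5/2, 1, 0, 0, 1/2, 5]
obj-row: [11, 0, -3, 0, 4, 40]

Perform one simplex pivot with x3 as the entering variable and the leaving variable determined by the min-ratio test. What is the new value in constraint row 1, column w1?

Ratio test on column x3 — row 1: 14/2 = 7; row 2: entry 0 ≤ 0. Minimum is 7 at row 1 (w1 leaves); pivot element 2.
Divide row 1 by 2; eliminate column x3 from the other rows.
In the new row 1, the w1 entry is the old entry divided by the pivot: 1/2 = 1/2.

1/2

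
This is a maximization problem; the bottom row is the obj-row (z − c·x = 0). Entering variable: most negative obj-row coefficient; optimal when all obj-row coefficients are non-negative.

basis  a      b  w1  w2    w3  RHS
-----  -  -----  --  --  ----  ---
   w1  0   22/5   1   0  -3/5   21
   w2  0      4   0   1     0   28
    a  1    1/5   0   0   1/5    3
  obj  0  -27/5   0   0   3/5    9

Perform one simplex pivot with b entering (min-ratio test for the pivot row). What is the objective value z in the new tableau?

Ratio test on column b — row 1: 21/(22/5) = 105/22; row 2: 28/4 = 7; row 3: 3/(1/5) = 15. Minimum is 105/22 at row 1 (w1 leaves); pivot element 22/5.
Pivot on row 1; the obj-row RHS becomes 9 − (-27/5)·(105/22) = 765/22.

765/22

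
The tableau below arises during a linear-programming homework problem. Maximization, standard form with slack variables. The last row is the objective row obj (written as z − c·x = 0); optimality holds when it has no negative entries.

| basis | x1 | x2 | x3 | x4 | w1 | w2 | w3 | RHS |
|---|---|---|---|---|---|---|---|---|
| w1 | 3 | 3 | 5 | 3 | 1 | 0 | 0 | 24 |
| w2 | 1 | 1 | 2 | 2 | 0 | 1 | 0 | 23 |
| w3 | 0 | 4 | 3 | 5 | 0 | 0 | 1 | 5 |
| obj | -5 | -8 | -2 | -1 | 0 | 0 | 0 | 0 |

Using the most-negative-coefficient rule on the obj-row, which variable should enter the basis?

Negative obj-row entries: x1: -5, x2: -8, x3: -2, x4: -1.
The most negative is -8 in column x2, so x2 enters.

x2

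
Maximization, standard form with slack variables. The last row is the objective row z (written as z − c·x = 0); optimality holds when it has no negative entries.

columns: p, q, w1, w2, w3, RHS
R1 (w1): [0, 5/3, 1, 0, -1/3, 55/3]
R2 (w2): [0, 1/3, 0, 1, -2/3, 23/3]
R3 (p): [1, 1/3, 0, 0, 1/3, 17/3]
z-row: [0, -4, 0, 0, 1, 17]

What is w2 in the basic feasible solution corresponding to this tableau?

w2 is basic (row 2); its value is the RHS of that row, 23/3.

23/3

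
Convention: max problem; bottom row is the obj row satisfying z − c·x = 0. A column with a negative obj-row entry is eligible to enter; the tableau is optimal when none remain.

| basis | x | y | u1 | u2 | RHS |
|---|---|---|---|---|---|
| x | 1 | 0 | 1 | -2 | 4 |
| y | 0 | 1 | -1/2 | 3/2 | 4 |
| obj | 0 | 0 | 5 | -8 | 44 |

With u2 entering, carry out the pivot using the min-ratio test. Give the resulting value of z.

Ratio test on column u2 — row 1: entry -2 ≤ 0; row 2: 4/(3/2) = 8/3. Minimum is 8/3 at row 2 (y leaves); pivot element 3/2.
Pivot on row 2; the obj-row RHS becomes 44 − (-8)·(8/3) = 196/3.

196/3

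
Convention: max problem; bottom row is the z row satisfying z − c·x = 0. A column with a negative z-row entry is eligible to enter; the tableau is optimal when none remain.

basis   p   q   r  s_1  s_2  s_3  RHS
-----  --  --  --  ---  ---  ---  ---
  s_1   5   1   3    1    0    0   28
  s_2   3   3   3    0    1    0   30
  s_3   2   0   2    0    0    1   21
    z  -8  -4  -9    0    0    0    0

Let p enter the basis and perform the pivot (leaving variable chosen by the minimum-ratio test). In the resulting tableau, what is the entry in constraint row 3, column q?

-2/5

Ratio test on column p — row 1: 28/5 = 28/5; row 2: 30/3 = 10; row 3: 21/2 = 21/2. Minimum is 28/5 at row 1 (s_1 leaves); pivot element 5.
Divide row 1 by 5; eliminate column p from the other rows.
Row 3 update in column q: 0 − 2·(1/5) = -2/5.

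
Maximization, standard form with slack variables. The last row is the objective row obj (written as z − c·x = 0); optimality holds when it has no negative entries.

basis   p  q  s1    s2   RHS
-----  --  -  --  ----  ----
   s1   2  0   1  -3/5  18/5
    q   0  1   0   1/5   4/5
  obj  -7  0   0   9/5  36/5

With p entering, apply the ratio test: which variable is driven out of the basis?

s1

Column p entries and ratios — s1: (18/5)/2 = 9/5; q: 0 ≤ 0, skip.
Smallest ratio is 9/5 in the row of s1, so s1 leaves.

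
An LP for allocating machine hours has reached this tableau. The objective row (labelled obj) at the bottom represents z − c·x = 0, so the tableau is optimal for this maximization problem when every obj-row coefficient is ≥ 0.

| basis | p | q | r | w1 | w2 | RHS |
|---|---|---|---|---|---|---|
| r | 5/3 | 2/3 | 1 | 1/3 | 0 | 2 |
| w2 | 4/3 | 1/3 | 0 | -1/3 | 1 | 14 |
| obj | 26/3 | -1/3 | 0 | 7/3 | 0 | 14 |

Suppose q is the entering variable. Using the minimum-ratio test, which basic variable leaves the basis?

Column q entries and ratios — r: 2/(2/3) = 3; w2: 14/(1/3) = 42.
Smallest ratio is 3 in the row of r, so r leaves.

r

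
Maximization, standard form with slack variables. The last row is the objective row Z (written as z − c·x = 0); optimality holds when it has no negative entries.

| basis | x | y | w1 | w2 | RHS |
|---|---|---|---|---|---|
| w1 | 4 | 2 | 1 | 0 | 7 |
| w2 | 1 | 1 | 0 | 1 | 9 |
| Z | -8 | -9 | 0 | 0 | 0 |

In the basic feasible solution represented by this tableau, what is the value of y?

y is not in the basis, so in the current basic feasible solution y = 0.

0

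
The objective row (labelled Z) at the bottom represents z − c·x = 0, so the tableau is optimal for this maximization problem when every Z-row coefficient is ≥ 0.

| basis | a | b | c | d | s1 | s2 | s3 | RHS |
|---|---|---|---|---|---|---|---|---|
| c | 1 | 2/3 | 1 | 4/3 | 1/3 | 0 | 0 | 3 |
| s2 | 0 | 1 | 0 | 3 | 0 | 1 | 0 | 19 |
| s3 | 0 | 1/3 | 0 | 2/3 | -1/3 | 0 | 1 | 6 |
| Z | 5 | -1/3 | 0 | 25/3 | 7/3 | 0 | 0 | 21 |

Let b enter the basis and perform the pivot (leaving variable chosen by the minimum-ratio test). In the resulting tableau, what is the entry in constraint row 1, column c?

Ratio test on column b — row 1: 3/(2/3) = 9/2; row 2: 19/1 = 19; row 3: 6/(1/3) = 18. Minimum is 9/2 at row 1 (c leaves); pivot element 2/3.
Divide row 1 by 2/3; eliminate column b from the other rows.
In the new row 1, the c entry is the old entry divided by the pivot: 1/(2/3) = 3/2.

3/2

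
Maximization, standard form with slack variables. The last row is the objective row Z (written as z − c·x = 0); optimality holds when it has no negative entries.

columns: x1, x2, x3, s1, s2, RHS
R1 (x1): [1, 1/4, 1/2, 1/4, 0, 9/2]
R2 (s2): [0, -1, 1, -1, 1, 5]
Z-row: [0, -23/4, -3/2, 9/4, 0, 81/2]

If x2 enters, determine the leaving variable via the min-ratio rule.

Column x2 entries and ratios — x1: (9/2)/(1/4) = 18; s2: -1 ≤ 0, skip.
Smallest ratio is 18 in the row of x1, so x1 leaves.

x1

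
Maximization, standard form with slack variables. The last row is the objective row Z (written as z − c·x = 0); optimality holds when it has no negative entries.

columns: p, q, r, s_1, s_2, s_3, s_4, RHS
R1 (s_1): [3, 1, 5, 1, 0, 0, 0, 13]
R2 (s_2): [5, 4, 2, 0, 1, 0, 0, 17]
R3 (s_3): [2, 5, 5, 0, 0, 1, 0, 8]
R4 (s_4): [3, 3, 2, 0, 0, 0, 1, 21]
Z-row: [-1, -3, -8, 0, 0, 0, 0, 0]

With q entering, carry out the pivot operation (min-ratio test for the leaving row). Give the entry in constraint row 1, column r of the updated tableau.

Ratio test on column q — row 1: 13/1 = 13; row 2: 17/4 = 17/4; row 3: 8/5 = 8/5; row 4: 21/3 = 7. Minimum is 8/5 at row 3 (s_3 leaves); pivot element 5.
Divide row 3 by 5; eliminate column q from the other rows.
Row 1 update in column r: 5 − 1·1 = 4.

4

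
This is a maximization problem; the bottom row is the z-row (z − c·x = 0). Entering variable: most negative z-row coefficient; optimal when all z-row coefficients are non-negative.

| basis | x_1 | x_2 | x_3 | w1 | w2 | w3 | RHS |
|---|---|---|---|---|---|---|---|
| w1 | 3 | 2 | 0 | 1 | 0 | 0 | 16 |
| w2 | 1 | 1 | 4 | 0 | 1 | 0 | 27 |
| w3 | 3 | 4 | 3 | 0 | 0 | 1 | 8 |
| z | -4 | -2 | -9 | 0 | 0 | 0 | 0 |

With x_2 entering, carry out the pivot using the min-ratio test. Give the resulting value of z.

4

Ratio test on column x_2 — row 1: 16/2 = 8; row 2: 27/1 = 27; row 3: 8/4 = 2. Minimum is 2 at row 3 (w3 leaves); pivot element 4.
Pivot on row 3; the z-row RHS becomes 0 − (-2)·2 = 4.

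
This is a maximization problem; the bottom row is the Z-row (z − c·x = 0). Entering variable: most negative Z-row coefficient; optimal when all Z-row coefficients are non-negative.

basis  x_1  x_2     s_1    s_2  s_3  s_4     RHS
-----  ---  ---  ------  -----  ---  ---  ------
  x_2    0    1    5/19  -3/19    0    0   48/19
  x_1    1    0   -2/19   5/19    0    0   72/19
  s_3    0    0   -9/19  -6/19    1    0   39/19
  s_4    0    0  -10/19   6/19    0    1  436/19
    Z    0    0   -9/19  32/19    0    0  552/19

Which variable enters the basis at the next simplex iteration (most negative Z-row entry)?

Negative Z-row entries: s_1: -9/19.
The most negative is -9/19 in column s_1, so s_1 enters.

s_1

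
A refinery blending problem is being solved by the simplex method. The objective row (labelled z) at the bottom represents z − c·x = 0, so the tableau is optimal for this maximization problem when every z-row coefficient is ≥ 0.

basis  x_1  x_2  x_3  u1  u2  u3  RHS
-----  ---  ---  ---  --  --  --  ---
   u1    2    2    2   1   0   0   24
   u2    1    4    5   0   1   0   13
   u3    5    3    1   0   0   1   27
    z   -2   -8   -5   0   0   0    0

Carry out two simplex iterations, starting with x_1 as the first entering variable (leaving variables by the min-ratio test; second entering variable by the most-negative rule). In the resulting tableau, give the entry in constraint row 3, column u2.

-3/17

Ratio test on column x_1 — row 1: 24/2 = 12; row 2: 13/1 = 13; row 3: 27/5 = 27/5. Minimum is 27/5 at row 3 (u3 leaves); pivot element 5.
Divide row 3 by 5; eliminate column x_1 from the other rows.
Second iteration: most negative z-row entry is -34/5 in column x_2, so x_2 enters.
Ratio test on column x_2 — row 1: (66/5)/(4/5) = 33/2; row 2: (38/5)/(17/5) = 38/17; row 3: (27/5)/(3/5) = 9. Minimum is 38/17 at row 2 (u2 leaves); pivot element 17/5.
Divide row 2 by 17/5; eliminate column x_2 from the other rows.
After both pivots, the entry at constraint row 3, column u2 is -3/17.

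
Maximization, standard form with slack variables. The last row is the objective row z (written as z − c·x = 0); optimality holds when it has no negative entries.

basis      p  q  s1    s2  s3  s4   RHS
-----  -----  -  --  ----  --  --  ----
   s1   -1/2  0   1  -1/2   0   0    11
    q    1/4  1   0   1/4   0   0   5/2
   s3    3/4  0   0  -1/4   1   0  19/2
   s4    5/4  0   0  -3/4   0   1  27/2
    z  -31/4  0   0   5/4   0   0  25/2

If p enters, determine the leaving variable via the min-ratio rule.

q

Column p entries and ratios — s1: -1/2 ≤ 0, skip; q: (5/2)/(1/4) = 10; s3: (19/2)/(3/4) = 38/3; s4: (27/2)/(5/4) = 54/5.
Smallest ratio is 10 in the row of q, so q leaves.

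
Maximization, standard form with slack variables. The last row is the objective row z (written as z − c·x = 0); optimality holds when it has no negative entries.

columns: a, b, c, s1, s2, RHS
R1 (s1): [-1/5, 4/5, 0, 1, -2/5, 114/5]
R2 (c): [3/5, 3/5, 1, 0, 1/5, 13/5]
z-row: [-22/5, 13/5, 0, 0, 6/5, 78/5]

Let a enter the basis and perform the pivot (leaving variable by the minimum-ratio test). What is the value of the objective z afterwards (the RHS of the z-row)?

Ratio test on column a — row 1: entry -1/5 ≤ 0; row 2: (13/5)/(3/5) = 13/3. Minimum is 13/3 at row 2 (c leaves); pivot element 3/5.
Pivot on row 2; the z-row RHS becomes 78/5 − (-22/5)·(13/3) = 104/3.

104/3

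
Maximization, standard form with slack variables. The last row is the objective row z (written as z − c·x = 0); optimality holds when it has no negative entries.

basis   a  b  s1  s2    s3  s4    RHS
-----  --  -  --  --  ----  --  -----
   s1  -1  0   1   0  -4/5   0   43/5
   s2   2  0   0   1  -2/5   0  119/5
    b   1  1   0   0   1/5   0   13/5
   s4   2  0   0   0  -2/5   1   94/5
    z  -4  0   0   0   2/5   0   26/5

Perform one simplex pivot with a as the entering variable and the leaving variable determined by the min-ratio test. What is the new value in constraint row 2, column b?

-2

Ratio test on column a — row 1: entry -1 ≤ 0; row 2: (119/5)/2 = 119/10; row 3: (13/5)/1 = 13/5; row 4: (94/5)/2 = 47/5. Minimum is 13/5 at row 3 (b leaves); pivot element 1.
Divide row 3 by 1; eliminate column a from the other rows.
Row 2 update in column b: 0 − 2·1 = -2.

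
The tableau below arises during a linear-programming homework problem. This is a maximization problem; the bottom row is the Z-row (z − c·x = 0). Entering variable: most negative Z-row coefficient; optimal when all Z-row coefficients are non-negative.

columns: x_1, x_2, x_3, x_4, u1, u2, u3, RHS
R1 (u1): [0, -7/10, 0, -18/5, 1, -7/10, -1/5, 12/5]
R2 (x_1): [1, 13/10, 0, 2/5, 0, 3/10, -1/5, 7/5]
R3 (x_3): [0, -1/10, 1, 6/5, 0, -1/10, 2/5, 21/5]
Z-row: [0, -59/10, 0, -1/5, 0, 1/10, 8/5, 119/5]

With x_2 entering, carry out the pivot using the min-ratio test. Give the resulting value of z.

392/13

Ratio test on column x_2 — row 1: entry -7/10 ≤ 0; row 2: (7/5)/(13/10) = 14/13; row 3: entry -1/10 ≤ 0. Minimum is 14/13 at row 2 (x_1 leaves); pivot element 13/10.
Pivot on row 2; the Z-row RHS becomes 119/5 − (-59/10)·(14/13) = 392/13.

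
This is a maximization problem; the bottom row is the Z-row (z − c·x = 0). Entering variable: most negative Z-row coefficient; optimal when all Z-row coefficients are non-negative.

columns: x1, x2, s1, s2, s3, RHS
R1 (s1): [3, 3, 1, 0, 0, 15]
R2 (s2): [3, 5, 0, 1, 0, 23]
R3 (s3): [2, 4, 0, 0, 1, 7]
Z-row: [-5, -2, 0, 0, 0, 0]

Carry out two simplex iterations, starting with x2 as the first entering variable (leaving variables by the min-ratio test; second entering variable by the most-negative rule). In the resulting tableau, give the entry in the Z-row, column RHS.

Ratio test on column x2 — row 1: 15/3 = 5; row 2: 23/5 = 23/5; row 3: 7/4 = 7/4. Minimum is 7/4 at row 3 (s3 leaves); pivot element 4.
Divide row 3 by 4; eliminate column x2 from the other rows.
Second iteration: most negative Z-row entry is -4 in column x1, so x1 enters.
Ratio test on column x1 — row 1: (39/4)/(3/2) = 13/2; row 2: (57/4)/(1/2) = 57/2; row 3: (7/4)/(1/2) = 7/2. Minimum is 7/2 at row 3 (x2 leaves); pivot element 1/2.
Divide row 3 by 1/2; eliminate column x1 from the other rows.
After both pivots, the entry at the Z-row, column RHS is 35/2.

35/2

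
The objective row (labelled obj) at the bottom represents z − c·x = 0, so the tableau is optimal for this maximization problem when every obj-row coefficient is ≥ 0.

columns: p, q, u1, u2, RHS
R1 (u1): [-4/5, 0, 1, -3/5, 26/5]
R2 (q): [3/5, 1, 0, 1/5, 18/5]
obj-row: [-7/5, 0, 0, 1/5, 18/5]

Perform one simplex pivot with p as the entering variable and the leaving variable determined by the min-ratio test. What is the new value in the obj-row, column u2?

Ratio test on column p — row 1: entry -4/5 ≤ 0; row 2: (18/5)/(3/5) = 6. Minimum is 6 at row 2 (q leaves); pivot element 3/5.
Divide row 2 by 3/5; eliminate column p from the other rows.
obj-row update in column u2: 1/5 − (-7/5)·(1/3) = 2/3.

2/3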